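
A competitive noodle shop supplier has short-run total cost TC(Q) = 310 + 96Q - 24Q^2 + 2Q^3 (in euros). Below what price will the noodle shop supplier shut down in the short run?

The shutdown price is the minimum of AVC. VC = 96Q - 24Q^2 + 2Q^3, so AVC = 96 - 24Q + 2Q^2.
dAVC/dQ = -24 + 4Q = 0 gives Q = 6. min AVC = 96 - 24·6 + 2·6^2 = 24.
The firm shuts down for any P below €24.

€24 per unit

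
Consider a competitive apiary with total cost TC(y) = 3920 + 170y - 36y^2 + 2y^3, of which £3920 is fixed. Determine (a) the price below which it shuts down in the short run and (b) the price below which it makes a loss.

Shutdown price = £8; break-even price = £338

Shutdown price = min AVC. AVC = 170 - 36y + 2y^2, with vertex at y = 9 and minimum £8.
ATC = 3920/y + 170 - 36y + 2y^2. Setting dATC/dy = −3920/y^2 − 36 + 4y = 0 gives y = 14 (since 4·14^3 − 36·14^2 = 3920).
min ATC = 3920/14 + 170 − 36·14 + 2·14^2 = £338. That is the break-even price.
Between these two prices the firm operates at a loss; above £338 it earns a profit.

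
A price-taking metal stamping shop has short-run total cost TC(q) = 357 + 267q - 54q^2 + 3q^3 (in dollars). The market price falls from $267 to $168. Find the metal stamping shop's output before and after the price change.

MC = 267 - 108q + 9q^2; the shutdown threshold is min AVC = $24 (at q = 9).
At P = $267 ≥ min AVC, set P = MC on the rising branch: q = 12.
At P = $168 ≥ min AVC, set P = MC: q = 11. The firm stays open but cuts output.

Output falls from 12 to 11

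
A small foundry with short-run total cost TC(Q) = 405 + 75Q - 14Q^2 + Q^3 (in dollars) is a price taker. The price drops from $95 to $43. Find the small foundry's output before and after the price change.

Output falls from 10 to 8

AVC = 75 - 14Q + Q^2, minimized at Q = 7 where min AVC = $26. MC = 75 - 28Q + 3Q^2.
With P = $95 above the shutdown price, P = MC gives Q = 10.
At P = $43 ≥ min AVC, set P = MC: Q = 8. The firm stays open but cuts output.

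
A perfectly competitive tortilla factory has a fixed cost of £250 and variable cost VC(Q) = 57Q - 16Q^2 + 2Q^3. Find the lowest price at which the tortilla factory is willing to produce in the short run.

£25 per unit

Short-run supply begins at min AVC. From VC = 57Q - 16Q^2 + 2Q^3, AVC = 57 - 16Q + 2Q^2.
dAVC/dQ = -16 + 4Q = 0 gives Q = 4. min AVC = 57 - 16·4 + 2·4^2 = 25.
So the shutdown price is £25.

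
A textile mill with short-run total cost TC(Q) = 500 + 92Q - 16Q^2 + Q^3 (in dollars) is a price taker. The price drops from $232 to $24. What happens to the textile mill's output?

MC = 92 - 32Q + 3Q^2; the shutdown threshold is min AVC = $28 (at Q = 8).
With P = $232 above the shutdown price, P = MC gives Q = 14.
At P = $24 < min AVC = $28, price no longer covers variable cost at any output, so the firm shuts down: Q = 0.

Output falls from 14 to 0 (the firm shuts down)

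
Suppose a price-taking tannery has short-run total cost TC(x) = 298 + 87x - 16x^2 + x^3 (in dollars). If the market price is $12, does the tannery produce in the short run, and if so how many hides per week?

Shut down

From TC, MC = TC'(x) = 87 - 32x + 3x^2 and AVC = VC/x = 87 - 16x + x^2.
AVC hits its minimum where MC = AVC, at x = 8, giving min AVC = 87 - 16·8 + 8^2 = $23.
P = $12 lies below min AVC = $23; no output level covers variable cost.
Best response: produce nothing and absorb the $298 fixed cost.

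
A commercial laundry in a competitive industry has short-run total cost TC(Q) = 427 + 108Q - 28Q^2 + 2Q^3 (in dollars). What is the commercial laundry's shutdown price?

$10 per unit

The firm shuts down when price falls below the minimum of average variable cost. AVC = VC/Q = 108 - 28Q + 2Q^2.
At the minimum of AVC, MC = AVC. MC = 108 - 56Q + 6Q^2; setting MC = AVC gives 4Q^2 - 28Q = 0, so Q = 7. min AVC = 10.
The firm shuts down for any P below $10.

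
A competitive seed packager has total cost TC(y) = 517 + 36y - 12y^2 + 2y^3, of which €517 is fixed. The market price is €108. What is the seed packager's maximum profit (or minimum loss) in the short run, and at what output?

Profit = -€85 at y = 6

AVC = 36 - 12y + 2y^2 has its minimum €18 at y = 3; price €108 clears that bar, so the firm operates.
MC = 36 - 24y + 6y^2. Setting P = MC and taking the root on the rising branch gives y* = 6.
TR = 108·6 = 648. TC = 517 + 216 = 733. Profit = 648 − 733 = -€85.
By producing, the firm covers all variable cost plus €432 of fixed cost; shutting down would lose the full €517.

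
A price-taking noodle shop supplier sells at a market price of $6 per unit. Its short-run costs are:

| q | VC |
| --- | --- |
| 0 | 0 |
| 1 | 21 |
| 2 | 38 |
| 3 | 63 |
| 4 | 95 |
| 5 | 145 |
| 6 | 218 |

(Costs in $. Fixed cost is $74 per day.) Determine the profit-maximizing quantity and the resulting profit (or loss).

q = 0 (shut down); profit = -$74

Tabulate TR − TC: q=0: -74; q=1: -89; q=2: -100; q=3: -119; q=4: -145; q=5: -189; q=6: -256.
Profit is highest at q = 0. Equivalently, the lowest AVC in the table is 38/2 ≈ $19 at q = 2, and P = $6 falls below it — price never covers variable cost, so the firm shuts down and loses only its fixed cost.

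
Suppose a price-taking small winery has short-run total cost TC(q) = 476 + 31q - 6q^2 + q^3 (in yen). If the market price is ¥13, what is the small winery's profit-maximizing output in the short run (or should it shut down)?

Shut down

From TC, MC = TC'(q) = 31 - 12q + 3q^2 and AVC = VC/q = 31 - 6q + q^2.
AVC hits its minimum where MC = AVC, at q = 3, giving min AVC = 31 - 6·3 + 3^2 = ¥22.
With P < min AVC (¥13 < ¥22), every unit sold adds to the loss.
Shutting down limits the loss to fixed cost, ¥476.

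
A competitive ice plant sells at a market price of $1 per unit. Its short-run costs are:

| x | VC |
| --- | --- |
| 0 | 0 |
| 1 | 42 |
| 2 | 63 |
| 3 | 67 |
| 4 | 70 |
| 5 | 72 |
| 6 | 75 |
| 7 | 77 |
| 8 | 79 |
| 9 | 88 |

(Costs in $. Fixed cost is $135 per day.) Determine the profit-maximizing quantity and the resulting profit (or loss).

Profit at each row (π = 1x − TC): x=0: -135; x=1: -176; x=2: -196; x=3: -199; x=4: -201; x=5: -202; x=6: -204; x=7: -205; x=8: -206; x=9: -214.
Profit is highest at x = 0. Equivalently, the lowest AVC in the table is 88/9 ≈ $9.78 at x = 9, and P = $1 falls below it — price never covers variable cost, so the firm shuts down and loses only its fixed cost.

x = 0 (shut down); profit = -$135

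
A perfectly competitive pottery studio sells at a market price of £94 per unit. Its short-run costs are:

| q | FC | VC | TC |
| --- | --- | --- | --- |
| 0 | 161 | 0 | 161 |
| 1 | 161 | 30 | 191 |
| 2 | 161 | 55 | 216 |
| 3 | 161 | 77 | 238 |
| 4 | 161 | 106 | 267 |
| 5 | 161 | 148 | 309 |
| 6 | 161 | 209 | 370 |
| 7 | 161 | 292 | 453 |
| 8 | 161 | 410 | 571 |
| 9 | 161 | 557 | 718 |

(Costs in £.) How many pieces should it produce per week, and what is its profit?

Compute π = P·q − TC at each output: q=0: -161; q=1: -97; q=2: -28; q=3: 44; q=4: 109; q=5: 161; q=6: 194; q=7: 205; q=8: 181; q=9: 128.
Profit is maximized at q = 7. AVC there is 292/7 = £41.71 ≤ P, so producing beats shutting down (which would give -£161).

q = 7; profit = £205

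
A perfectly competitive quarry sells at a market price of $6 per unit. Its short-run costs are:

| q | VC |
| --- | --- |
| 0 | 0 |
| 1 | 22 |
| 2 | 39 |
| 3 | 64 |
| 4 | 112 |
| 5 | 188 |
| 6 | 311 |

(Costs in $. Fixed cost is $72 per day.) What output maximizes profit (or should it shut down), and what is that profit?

q = 0 (shut down); profit = -$72

Compute π = P·q − TC at each output: q=0: -72; q=1: -88; q=2: -99; q=3: -118; q=4: -160; q=5: -230; q=6: -347.
Profit is highest at q = 0. Equivalently, the lowest AVC in the table is 39/2 ≈ $19.50 at q = 2, and P = $6 falls below it — price never covers variable cost, so the firm shuts down and loses only its fixed cost.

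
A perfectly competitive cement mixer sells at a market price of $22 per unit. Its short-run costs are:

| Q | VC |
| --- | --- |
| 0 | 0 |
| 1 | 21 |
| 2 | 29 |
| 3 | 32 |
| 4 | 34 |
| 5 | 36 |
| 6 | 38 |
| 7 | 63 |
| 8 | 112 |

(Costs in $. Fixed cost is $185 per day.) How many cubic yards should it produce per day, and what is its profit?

Profit at each row (π = 22Q − TC): Q=0: -185; Q=1: -184; Q=2: -170; Q=3: -151; Q=4: -131; Q=5: -111; Q=6: -91; Q=7: -94; Q=8: -121.
Profit is maximized at Q = 6. AVC there is 38/6 = $6.33 ≤ P, so producing beats shutting down (which would give -$185).

Q = 6; profit = -$91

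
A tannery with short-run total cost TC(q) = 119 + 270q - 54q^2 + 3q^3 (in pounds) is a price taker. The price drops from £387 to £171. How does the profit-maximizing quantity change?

AVC = 270 - 54q + 3q^2, minimized at q = 9 where min AVC = £27. MC = 270 - 108q + 9q^2.
At P = £387 ≥ min AVC, set P = MC on the rising branch: q = 13.
At P = £171 ≥ min AVC, set P = MC: q = 11. The firm stays open but cuts output.

Output falls from 13 to 11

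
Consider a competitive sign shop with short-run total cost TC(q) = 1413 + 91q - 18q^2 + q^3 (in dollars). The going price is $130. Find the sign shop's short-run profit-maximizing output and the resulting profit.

AVC = 91 - 18q + q^2 has its minimum $10 at q = 9; price $130 clears that bar, so the firm operates.
MC = 91 - 36q + 3q^2. Setting P = MC and taking the root on the rising branch gives q* = 13.
TR = 130·13 = 1690. TC = 1413 + 338 = 1751. Profit = 1690 − 1751 = -$61.
That loss of $61 beats the $1413 the firm would lose by shutting down; producing recovers $1352 of fixed cost.

Profit = -$61 at q = 13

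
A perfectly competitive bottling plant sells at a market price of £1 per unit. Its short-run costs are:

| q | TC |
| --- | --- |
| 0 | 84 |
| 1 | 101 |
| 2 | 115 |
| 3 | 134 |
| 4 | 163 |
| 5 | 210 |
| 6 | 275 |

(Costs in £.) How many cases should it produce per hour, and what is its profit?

q = 0 (shut down); profit = -£84

Compute π = P·q − TC at each output: q=0: -84; q=1: -100; q=2: -113; q=3: -131; q=4: -159; q=5: -205; q=6: -269.
Profit is highest at q = 0. Equivalently, the lowest AVC in the table is 31/2 ≈ £15.50 at q = 2, and P = £1 falls below it — price never covers variable cost, so the firm shuts down and loses only its fixed cost.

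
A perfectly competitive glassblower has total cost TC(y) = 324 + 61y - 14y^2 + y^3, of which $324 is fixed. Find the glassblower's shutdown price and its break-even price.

AVC = 61 - 14y + y^2; minimized at y = 7, giving min AVC = $12. That is the shutdown price.
ATC = 324/y + 61 - 14y + y^2. Setting dATC/dy = −324/y^2 − 14 + 2y = 0 gives y = 9 (since 2·9^3 − 14·9^2 = 324).
min ATC = 324/9 + 61 − 14·9 + 9^2 = $52. That is the break-even price.
Between these two prices the firm operates at a loss; above $52 it earns a profit.

Shutdown price = $12; break-even price = $52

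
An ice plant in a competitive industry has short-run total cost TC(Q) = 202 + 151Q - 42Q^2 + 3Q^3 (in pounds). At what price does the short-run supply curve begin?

Short-run supply begins at min AVC. From VC = 151Q - 42Q^2 + 3Q^3, AVC = 151 - 42Q + 3Q^2.
dAVC/dQ = -42 + 6Q = 0 gives Q = 7. min AVC = 151 - 42·7 + 3·7^2 = 4.
The firm shuts down for any P below £4.

£4 per unit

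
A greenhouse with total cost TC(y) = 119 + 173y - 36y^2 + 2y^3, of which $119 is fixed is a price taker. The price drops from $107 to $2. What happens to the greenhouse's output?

Output falls from 11 to 0 (the firm shuts down)

AVC = 173 - 36y + 2y^2, minimized at y = 9 where min AVC = $11. MC = 173 - 72y + 6y^2.
At P = $107 ≥ min AVC, set P = MC on the rising branch: y = 11.
At P = $2 < min AVC = $11, price no longer covers variable cost at any output, so the firm shuts down: y = 0.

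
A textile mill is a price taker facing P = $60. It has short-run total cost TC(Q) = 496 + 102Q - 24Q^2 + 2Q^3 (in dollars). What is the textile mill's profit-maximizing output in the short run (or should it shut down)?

Strip out fixed cost: VC = 102Q - 24Q^2 + 2Q^3. Then AVC = 102 - 24Q + 2Q^2 and MC = 102 - 48Q + 6Q^2.
AVC is minimized where dAVC/dQ = -24 + 4Q = 0, at Q = 6; min AVC = 102 - 24·6 + 2·6^2 = $30.
Since P = $60 ≥ min AVC = $30, price covers variable cost and the firm should produce.
P = MC gives 42 - 48Q + 6Q^2 = 0, with roots 1 and 7. Take the larger (rising MC): Q* = 7.
Check: AVC at Q = 7 is $32 ≤ P, so revenue covers variable cost.
Profit = P·Q − TC = 60·7 − 720 = -$300, a loss, but smaller than the $496 fixed cost the firm would lose by shutting down.

Produce at Q = 7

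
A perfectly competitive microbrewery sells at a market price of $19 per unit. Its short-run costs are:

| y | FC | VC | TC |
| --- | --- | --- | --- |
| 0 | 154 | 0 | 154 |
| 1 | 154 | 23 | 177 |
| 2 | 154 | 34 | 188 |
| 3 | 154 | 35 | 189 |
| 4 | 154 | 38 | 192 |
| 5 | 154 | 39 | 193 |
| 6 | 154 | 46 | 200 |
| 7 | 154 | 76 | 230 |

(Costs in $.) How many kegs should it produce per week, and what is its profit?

Profit at each row (π = 19y − TC): y=0: -154; y=1: -158; y=2: -150; y=3: -132; y=4: -116; y=5: -98; y=6: -86; y=7: -97.
Profit is maximized at y = 6. AVC there is 46/6 = $7.67 ≤ P, so producing beats shutting down (which would give -$154).

y = 6; profit = -$86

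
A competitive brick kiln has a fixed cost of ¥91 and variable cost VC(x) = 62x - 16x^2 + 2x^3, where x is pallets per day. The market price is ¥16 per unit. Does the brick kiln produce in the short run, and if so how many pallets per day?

Shut down

Variable cost is VC = 62x - 16x^2 + 2x^3, so AVC = VC/x = 62 - 16x + 2x^2 and MC = dTC/dx = 62 - 32x + 6x^2.
AVC is minimized where dAVC/dx = -16 + 4x = 0, at x = 4; min AVC = 62 - 16·4 + 2·4^2 = ¥30.
Since P = ¥16 < min AVC = ¥30, price fails to cover variable cost at any output.
Shutting down limits the loss to fixed cost, ¥91.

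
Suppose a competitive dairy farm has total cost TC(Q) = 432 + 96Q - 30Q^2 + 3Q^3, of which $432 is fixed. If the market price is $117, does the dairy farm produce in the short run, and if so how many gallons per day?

Variable cost is VC = 96Q - 30Q^2 + 3Q^3, so AVC = VC/Q = 96 - 30Q + 3Q^2 and MC = dTC/dQ = 96 - 60Q + 9Q^2.
The AVC parabola has its vertex at Q = 30/6 = 5, where AVC = 96 - 30·5 + 3·5^2 = $21.
Because $117 ≥ $21, revenue can cover variable cost; the firm operates.
Set P = MC: 117 = 96 - 60Q + 9Q^2 → -21 - 60Q + 9Q^2 = 0. The roots are Q = -1/3 and Q = 7; the profit-maximizing output is on the rising part of MC, so Q* = 7.
Check: AVC at Q = 7 is $33 ≤ P, so revenue covers variable cost.
Profit = P·Q − TC = 117·7 − 663 = $156.

Produce at Q = 7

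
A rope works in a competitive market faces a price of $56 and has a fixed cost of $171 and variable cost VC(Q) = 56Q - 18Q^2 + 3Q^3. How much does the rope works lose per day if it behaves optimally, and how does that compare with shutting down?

AVC = 56 - 18Q + 3Q^2 has its minimum $29 at Q = 3; price $56 clears that bar, so the firm operates.
With MC = 56 - 36Q + 9Q^2, P = MC on the upward-sloping part at Q* = 4.
TR = 56·4 = 224. TC = 171 + 128 = 299. Profit = 224 − 299 = -$75.
By producing, the firm covers all variable cost plus $96 of fixed cost; shutting down would lose the full $171.

Profit = -$75 at Q = 4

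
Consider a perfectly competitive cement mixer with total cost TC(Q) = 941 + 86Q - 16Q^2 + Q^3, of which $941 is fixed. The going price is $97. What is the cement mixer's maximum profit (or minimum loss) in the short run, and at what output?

Profit = -$215 at Q = 11

AVC = 86 - 16Q + Q^2; min AVC = $22 at Q = 8. Since P = $97 ≥ min AVC, the firm produces.
With MC = 86 - 32Q + 3Q^2, P = MC on the upward-sloping part at Q* = 11.
TR = 97·11 = 1067. TC = 941 + 341 = 1282. Profit = 1067 − 1282 = -$215.
Shutting down would mean losing the fixed cost of $941, so operating at a loss of $215 is better by $726.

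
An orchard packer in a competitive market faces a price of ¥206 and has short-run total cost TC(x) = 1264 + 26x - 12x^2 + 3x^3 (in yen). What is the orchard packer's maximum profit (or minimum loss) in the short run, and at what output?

Profit = -¥400 at x = 6

AVC = 26 - 12x + 3x^2 has its minimum ¥14 at x = 2; price ¥206 clears that bar, so the firm operates.
MC = 26 - 24x + 9x^2. Setting P = MC and taking the root on the rising branch gives x* = 6.
TR = 206·6 = 1236. TC = 1264 + 372 = 1636. Profit = 1236 − 1636 = -¥400.
Shutting down would mean losing the fixed cost of ¥1264, so operating at a loss of ¥400 is better by ¥864.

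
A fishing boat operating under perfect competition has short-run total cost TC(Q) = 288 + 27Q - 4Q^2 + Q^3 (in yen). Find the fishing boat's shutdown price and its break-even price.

Shutdown price = ¥23; break-even price = ¥87

Shutdown price = min AVC. AVC = 27 - 4Q + Q^2, with vertex at Q = 2 and minimum ¥23.
ATC = 288/Q + 27 - 4Q + Q^2. Setting dATC/dQ = −288/Q^2 − 4 + 2Q = 0 gives Q = 6 (since 2·6^3 − 4·6^2 = 288).
min ATC = 288/6 + 27 − 4·6 + 6^2 = ¥87. That is the break-even price.
Between these two prices the firm operates at a loss; above ¥87 it earns a profit.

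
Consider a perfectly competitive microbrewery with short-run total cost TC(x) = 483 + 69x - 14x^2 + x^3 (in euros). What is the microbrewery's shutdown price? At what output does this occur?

The firm shuts down when price falls below the minimum of average variable cost. AVC = VC/x = 69 - 14x + x^2.
dAVC/dx = -14 + 2x = 0 gives x = 7. min AVC = 69 - 14·7 + 7^2 = 20.
So the shutdown price is €20.

€20 per unit, at x = 7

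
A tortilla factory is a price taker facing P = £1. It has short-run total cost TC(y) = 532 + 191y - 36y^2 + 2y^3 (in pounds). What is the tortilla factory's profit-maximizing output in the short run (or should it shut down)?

Shut down

Variable cost is VC = 191y - 36y^2 + 2y^3, so AVC = VC/y = 191 - 36y + 2y^2 and MC = dTC/dy = 191 - 72y + 6y^2.
AVC hits its minimum where MC = AVC, at y = 9, giving min AVC = 191 - 36·9 + 2·9^2 = £29.
P = £1 lies below min AVC = £29; no output level covers variable cost.
Shutting down limits the loss to fixed cost, £532.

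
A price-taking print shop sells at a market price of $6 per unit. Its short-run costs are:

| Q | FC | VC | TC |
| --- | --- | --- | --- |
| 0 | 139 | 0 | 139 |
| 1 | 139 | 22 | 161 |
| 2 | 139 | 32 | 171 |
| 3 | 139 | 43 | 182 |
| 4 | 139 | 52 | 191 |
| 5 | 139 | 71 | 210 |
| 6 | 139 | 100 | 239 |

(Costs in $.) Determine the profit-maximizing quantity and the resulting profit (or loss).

Q = 0 (shut down); profit = -$139

Profit at each row (π = 6Q − TC): Q=0: -139; Q=1: -155; Q=2: -159; Q=3: -164; Q=4: -167; Q=5: -180; Q=6: -203.
Profit is highest at Q = 0. Equivalently, the lowest AVC in the table is 52/4 ≈ $13 at Q = 4, and P = $6 falls below it — price never covers variable cost, so the firm shuts down and loses only its fixed cost.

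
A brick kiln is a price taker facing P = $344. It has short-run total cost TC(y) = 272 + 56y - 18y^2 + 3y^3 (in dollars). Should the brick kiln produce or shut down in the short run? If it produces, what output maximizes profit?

Strip out fixed cost: VC = 56y - 18y^2 + 3y^3. Then AVC = 56 - 18y + 3y^2 and MC = 56 - 36y + 9y^2.
AVC is minimized where dAVC/dy = -18 + 6y = 0, at y = 3; min AVC = 56 - 18·3 + 3·3^2 = $29.
Since P = $344 ≥ min AVC = $29, price covers variable cost and the firm should produce.
Set P = MC: 344 = 56 - 36y + 9y^2 → -288 - 36y + 9y^2 = 0. The roots are y = -4 and y = 8; the profit-maximizing output is on the rising part of MC, so y* = 8.
Check: AVC at y = 8 is $104 ≤ P, so revenue covers variable cost.
Profit = P·y − TC = 344·8 − 1104 = $1648.

Produce at y = 8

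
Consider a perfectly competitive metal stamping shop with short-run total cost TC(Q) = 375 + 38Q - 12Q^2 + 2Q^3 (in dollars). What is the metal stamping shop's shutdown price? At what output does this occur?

Short-run supply begins at min AVC. From VC = 38Q - 12Q^2 + 2Q^3, AVC = 38 - 12Q + 2Q^2.
At the minimum of AVC, MC = AVC. MC = 38 - 24Q + 6Q^2; setting MC = AVC gives 4Q^2 - 12Q = 0, so Q = 3. min AVC = 20.
The firm shuts down for any P below $20.

$20 per unit, at Q = 3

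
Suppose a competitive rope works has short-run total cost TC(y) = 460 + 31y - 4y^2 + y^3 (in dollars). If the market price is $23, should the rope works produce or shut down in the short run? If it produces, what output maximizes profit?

Shut down

From TC, MC = TC'(y) = 31 - 8y + 3y^2 and AVC = VC/y = 31 - 4y + y^2.
AVC is minimized where dAVC/dy = -4 + 2y = 0, at y = 2; min AVC = 31 - 4·2 + 2^2 = $27.
With P < min AVC ($23 < $27), every unit sold adds to the loss.
Best response: produce nothing and absorb the $460 fixed cost.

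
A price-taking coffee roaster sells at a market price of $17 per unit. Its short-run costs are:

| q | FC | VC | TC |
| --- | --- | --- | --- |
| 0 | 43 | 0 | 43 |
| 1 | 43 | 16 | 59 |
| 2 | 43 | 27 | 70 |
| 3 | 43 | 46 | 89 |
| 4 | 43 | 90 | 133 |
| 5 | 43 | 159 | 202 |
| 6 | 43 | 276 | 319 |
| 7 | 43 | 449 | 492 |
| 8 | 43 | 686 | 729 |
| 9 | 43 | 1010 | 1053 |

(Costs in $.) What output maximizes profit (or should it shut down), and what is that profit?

q = 2; profit = -$36

Profit at each row (π = 17q − TC): q=0: -43; q=1: -42; q=2: -36; q=3: -38; q=4: -65; q=5: -117; q=6: -217; q=7: -373; q=8: -593; q=9: -900.
Profit is maximized at q = 2. AVC there is 27/2 = $13.50 ≤ P, so producing beats shutting down (which would give -$43).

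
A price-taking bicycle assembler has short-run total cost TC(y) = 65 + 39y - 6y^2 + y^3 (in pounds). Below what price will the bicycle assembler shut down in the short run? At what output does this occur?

The firm shuts down when price falls below the minimum of average variable cost. AVC = VC/y = 39 - 6y + y^2.
At the minimum of AVC, MC = AVC. MC = 39 - 12y + 3y^2; setting MC = AVC gives 2y^2 - 6y = 0, so y = 3. min AVC = 30.
The firm shuts down for any P below £30.

£30 per unit, at y = 3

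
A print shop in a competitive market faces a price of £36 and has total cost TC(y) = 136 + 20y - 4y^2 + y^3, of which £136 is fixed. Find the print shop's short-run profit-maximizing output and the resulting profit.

AVC = 20 - 4y + y^2; min AVC = £16 at y = 2. Since P = £36 ≥ min AVC, the firm produces.
With MC = 20 - 8y + 3y^2, P = MC on the upward-sloping part at y* = 4.
TR = 36·4 = 144. TC = 136 + 80 = 216. Profit = 144 − 216 = -£72.
By producing, the firm covers all variable cost plus £64 of fixed cost; shutting down would lose the full £136.

Profit = -£72 at y = 4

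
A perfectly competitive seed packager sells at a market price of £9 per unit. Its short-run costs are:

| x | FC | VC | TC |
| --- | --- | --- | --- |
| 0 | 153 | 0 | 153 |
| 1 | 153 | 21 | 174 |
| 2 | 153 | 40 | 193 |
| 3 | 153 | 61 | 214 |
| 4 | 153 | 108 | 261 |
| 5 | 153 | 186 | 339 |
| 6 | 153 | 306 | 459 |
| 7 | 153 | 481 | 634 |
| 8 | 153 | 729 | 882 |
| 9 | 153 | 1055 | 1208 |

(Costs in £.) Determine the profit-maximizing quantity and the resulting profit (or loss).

x = 0 (shut down); profit = -£153

Compute π = P·x − TC at each output: x=0: -153; x=1: -165; x=2: -175; x=3: -187; x=4: -225; x=5: -294; x=6: -405; x=7: -571; x=8: -810; x=9: -1127.
Profit is highest at x = 0. Equivalently, the lowest AVC in the table is 40/2 ≈ £20 at x = 2, and P = £9 falls below it — price never covers variable cost, so the firm shuts down and loses only its fixed cost.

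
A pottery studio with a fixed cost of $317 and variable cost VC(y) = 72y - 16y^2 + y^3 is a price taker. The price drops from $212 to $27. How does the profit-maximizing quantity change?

AVC = 72 - 16y + y^2, minimized at y = 8 where min AVC = $8. MC = 72 - 32y + 3y^2.
At P = $212 ≥ min AVC, set P = MC on the rising branch: y = 14.
At P = $27 ≥ min AVC, set P = MC: y = 9. The firm stays open but cuts output.

Output falls from 14 to 9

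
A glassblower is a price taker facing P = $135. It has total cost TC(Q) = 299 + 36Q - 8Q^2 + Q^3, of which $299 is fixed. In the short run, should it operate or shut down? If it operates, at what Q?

Produce at Q = 9

Variable cost is VC = 36Q - 8Q^2 + Q^3, so AVC = VC/Q = 36 - 8Q + Q^2 and MC = dTC/dQ = 36 - 16Q + 3Q^2.
AVC is minimized where dAVC/dQ = -8 + 2Q = 0, at Q = 4; min AVC = 36 - 8·4 + 4^2 = $20.
Since P = $135 ≥ min AVC = $20, price covers variable cost and the firm should produce.
Set P = MC: 135 = 36 - 16Q + 3Q^2 → -99 - 16Q + 3Q^2 = 0. The roots are Q = -11/3 and Q = 9; the profit-maximizing output is on the rising part of MC, so Q* = 9.
Check: AVC at Q = 9 is $45 ≤ P, so revenue covers variable cost.
Profit = P·Q − TC = 135·9 − 704 = $511.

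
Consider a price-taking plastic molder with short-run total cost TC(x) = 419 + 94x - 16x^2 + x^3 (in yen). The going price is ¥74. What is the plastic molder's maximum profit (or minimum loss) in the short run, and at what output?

Profit = -¥19 at x = 10

AVC = 94 - 16x + x^2 has its minimum ¥30 at x = 8; price ¥74 clears that bar, so the firm operates.
MC = 94 - 32x + 3x^2. Setting P = MC and taking the root on the rising branch gives x* = 10.
TR = 74·10 = 740. TC = 419 + 340 = 759. Profit = 740 − 759 = -¥19.
That loss of ¥19 beats the ¥419 the firm would lose by shutting down; producing recovers ¥400 of fixed cost.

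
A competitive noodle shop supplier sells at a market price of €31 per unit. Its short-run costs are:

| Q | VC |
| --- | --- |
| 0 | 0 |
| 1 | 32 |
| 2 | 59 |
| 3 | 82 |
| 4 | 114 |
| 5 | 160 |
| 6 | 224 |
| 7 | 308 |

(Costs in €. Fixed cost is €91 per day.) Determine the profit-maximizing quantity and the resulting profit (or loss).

Compute π = P·Q − TC at each output: Q=0: -91; Q=1: -92; Q=2: -88; Q=3: -80; Q=4: -81; Q=5: -96; Q=6: -129; Q=7: -182.
Profit is maximized at Q = 3. AVC there is 82/3 = €27.33 ≤ P, so producing beats shutting down (which would give -€91).

Q = 3; profit = -€80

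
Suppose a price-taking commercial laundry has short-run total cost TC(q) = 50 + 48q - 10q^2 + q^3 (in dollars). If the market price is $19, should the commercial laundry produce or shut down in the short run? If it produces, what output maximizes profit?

Variable cost is VC = 48q - 10q^2 + q^3, so AVC = VC/q = 48 - 10q + q^2 and MC = dTC/dq = 48 - 20q + 3q^2.
AVC hits its minimum where MC = AVC, at q = 5, giving min AVC = 48 - 10·5 + 5^2 = $23.
P = $19 lies below min AVC = $23; no output level covers variable cost.
The firm minimizes its loss by shutting down and losing only its fixed cost of $50.

Shut down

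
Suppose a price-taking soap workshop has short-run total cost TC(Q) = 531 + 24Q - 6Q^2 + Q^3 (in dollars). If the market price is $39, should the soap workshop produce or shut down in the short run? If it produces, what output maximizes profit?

Variable cost is VC = 24Q - 6Q^2 + Q^3, so AVC = VC/Q = 24 - 6Q + Q^2 and MC = dTC/dQ = 24 - 12Q + 3Q^2.
The AVC parabola has its vertex at Q = 6/2 = 3, where AVC = 24 - 6·3 + 3^2 = $15.
Because $39 ≥ $15, revenue can cover variable cost; the firm operates.
P = MC gives -15 - 12Q + 3Q^2 = 0, with roots -1 and 5. Take the larger (rising MC): Q* = 5.
Check: AVC at Q = 5 is $19 ≤ P, so revenue covers variable cost.
Profit = P·Q − TC = 39·5 − 626 = -$431, a loss, but smaller than the $531 fixed cost the firm would lose by shutting down.

Produce at Q = 5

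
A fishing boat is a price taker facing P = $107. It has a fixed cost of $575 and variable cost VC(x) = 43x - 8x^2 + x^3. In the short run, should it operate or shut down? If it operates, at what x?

Variable cost is VC = 43x - 8x^2 + x^3, so AVC = VC/x = 43 - 8x + x^2 and MC = dTC/dx = 43 - 16x + 3x^2.
AVC hits its minimum where MC = AVC, at x = 4, giving min AVC = 43 - 8·4 + 4^2 = $27.
Since P = $107 ≥ min AVC = $27, price covers variable cost and the firm should produce.
Set P = MC: 107 = 43 - 16x + 3x^2 → -64 - 16x + 3x^2 = 0. The roots are x = -8/3 and x = 8; the profit-maximizing output is on the rising part of MC, so x* = 8.
Check: AVC at x = 8 is $43 ≤ P, so revenue covers variable cost.
Profit = P·x − TC = 107·8 − 919 = -$63, a loss, but smaller than the $575 fixed cost the firm would lose by shutting down.

Produce at x = 8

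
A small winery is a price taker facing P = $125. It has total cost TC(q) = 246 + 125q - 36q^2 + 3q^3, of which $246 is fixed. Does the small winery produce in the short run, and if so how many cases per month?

Produce at q = 8

Variable cost is VC = 125q - 36q^2 + 3q^3, so AVC = VC/q = 125 - 36q + 3q^2 and MC = dTC/dq = 125 - 72q + 9q^2.
The AVC parabola has its vertex at q = 36/6 = 6, where AVC = 125 - 36·6 + 3·6^2 = $17.
Because $125 ≥ $17, revenue can cover variable cost; the firm operates.
P = MC gives -72q + 9q^2 = 0, with roots 0 and 8. Take the larger (rising MC): q* = 8.
Check: AVC at q = 8 is $29 ≤ P, so revenue covers variable cost.
Profit = P·q − TC = 125·8 − 478 = $522.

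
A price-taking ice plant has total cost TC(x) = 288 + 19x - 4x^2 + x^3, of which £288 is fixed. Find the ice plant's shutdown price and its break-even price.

Shutdown price = £15; break-even price = £79

AVC = 19 - 4x + x^2; minimized at x = 2, giving min AVC = £15. That is the shutdown price.
ATC = 288/x + 19 - 4x + x^2. Setting dATC/dx = −288/x^2 − 4 + 2x = 0 gives x = 6 (since 2·6^3 − 4·6^2 = 288).
min ATC = 288/6 + 19 − 4·6 + 6^2 = £79. That is the break-even price.
For £15 ≤ P < £79 the firm produces at a loss; below £15 it shuts down.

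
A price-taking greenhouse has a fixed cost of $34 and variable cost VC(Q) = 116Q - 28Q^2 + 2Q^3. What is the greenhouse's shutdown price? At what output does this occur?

$18 per unit, at Q = 7

The firm shuts down when price falls below the minimum of average variable cost. AVC = VC/Q = 116 - 28Q + 2Q^2.
At the minimum of AVC, MC = AVC. MC = 116 - 56Q + 6Q^2; setting MC = AVC gives 4Q^2 - 28Q = 0, so Q = 7. min AVC = 18.
The firm shuts down for any P below $18.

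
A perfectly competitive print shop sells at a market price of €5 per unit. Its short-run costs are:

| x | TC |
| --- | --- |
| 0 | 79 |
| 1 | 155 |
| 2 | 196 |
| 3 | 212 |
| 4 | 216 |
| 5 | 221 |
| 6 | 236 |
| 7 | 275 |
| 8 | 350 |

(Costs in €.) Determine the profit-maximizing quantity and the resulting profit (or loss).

x = 0 (shut down); profit = -€79

Profit at each row (π = 5x − TC): x=0: -79; x=1: -150; x=2: -186; x=3: -197; x=4: -196; x=5: -196; x=6: -206; x=7: -240; x=8: -310.
Profit is highest at x = 0. Equivalently, the lowest AVC in the table is 157/6 ≈ €26.17 at x = 6, and P = €5 falls below it — price never covers variable cost, so the firm shuts down and loses only its fixed cost.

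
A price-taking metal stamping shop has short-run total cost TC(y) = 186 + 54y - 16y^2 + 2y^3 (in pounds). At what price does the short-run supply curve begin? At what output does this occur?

The firm shuts down when price falls below the minimum of average variable cost. AVC = VC/y = 54 - 16y + 2y^2.
dAVC/dy = -16 + 4y = 0 gives y = 4. min AVC = 54 - 16·4 + 2·4^2 = 22.
For P < £22 the firm produces nothing.

£22 per unit, at y = 4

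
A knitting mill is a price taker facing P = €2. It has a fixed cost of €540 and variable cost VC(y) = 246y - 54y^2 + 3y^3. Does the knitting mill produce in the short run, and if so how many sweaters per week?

From TC, MC = TC'(y) = 246 - 108y + 9y^2 and AVC = VC/y = 246 - 54y + 3y^2.
AVC hits its minimum where MC = AVC, at y = 9, giving min AVC = 246 - 54·9 + 3·9^2 = €3.
With P < min AVC (€2 < €3), every unit sold adds to the loss.
Best response: produce nothing and absorb the €540 fixed cost.

Shut down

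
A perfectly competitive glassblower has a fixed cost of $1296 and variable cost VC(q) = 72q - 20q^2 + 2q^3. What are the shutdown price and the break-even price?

Shutdown price = min AVC. AVC = 72 - 20q + 2q^2, with vertex at q = 5 and minimum $22.
ATC = 1296/q + 72 - 20q + 2q^2. Setting dATC/dq = −1296/q^2 − 20 + 4q = 0 gives q = 9 (since 4·9^3 − 20·9^2 = 1296).
min ATC = 1296/9 + 72 − 20·9 + 2·9^2 = $198. That is the break-even price.
Between these two prices the firm operates at a loss; above $198 it earns a profit.

Shutdown price = $22; break-even price = $198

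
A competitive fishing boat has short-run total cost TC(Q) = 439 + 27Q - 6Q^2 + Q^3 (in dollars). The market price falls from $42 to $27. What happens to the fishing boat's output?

Output falls from 5 to 4

AVC = 27 - 6Q + Q^2, minimized at Q = 3 where min AVC = $18. MC = 27 - 12Q + 3Q^2.
At P = $42 ≥ min AVC, set P = MC on the rising branch: Q = 5.
At P = $27 ≥ min AVC, set P = MC: Q = 4. The firm stays open but cuts output.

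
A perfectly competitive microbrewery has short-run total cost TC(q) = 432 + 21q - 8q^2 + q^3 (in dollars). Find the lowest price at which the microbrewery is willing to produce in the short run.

The shutdown price is the minimum of AVC. VC = 21q - 8q^2 + q^3, so AVC = 21 - 8q + q^2.
dAVC/dq = -8 + 2q = 0 gives q = 4. min AVC = 21 - 8·4 + 4^2 = 5.
The firm shuts down for any P below $5.

$5 per unit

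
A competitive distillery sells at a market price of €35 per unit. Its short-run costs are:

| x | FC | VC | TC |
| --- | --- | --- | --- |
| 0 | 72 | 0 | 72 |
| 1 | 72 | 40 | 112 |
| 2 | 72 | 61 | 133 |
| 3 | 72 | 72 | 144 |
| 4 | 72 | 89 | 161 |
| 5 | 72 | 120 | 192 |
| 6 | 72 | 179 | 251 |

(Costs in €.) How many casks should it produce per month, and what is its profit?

x = 5; profit = -€17

Tabulate TR − TC: x=0: -72; x=1: -77; x=2: -63; x=3: -39; x=4: -21; x=5: -17; x=6: -41.
Profit is maximized at x = 5. AVC there is 120/5 = €24 ≤ P, so producing beats shutting down (which would give -€72).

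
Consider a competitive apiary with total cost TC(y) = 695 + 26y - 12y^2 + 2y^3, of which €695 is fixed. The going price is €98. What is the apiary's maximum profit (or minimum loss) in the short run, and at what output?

Profit = -€263 at y = 6

AVC = 26 - 12y + 2y^2 has its minimum €8 at y = 3; price €98 clears that bar, so the firm operates.
With MC = 26 - 24y + 6y^2, P = MC on the upward-sloping part at y* = 6.
TR = 98·6 = 588. TC = 695 + 156 = 851. Profit = 588 − 851 = -€263.
By producing, the firm covers all variable cost plus €432 of fixed cost; shutting down would lose the full €695.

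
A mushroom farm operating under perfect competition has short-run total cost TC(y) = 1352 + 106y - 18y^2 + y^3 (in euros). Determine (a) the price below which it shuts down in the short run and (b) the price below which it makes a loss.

Shutdown price = min AVC. AVC = 106 - 18y + y^2, with vertex at y = 9 and minimum €25.
ATC = 1352/y + 106 - 18y + y^2. Setting dATC/dy = −1352/y^2 − 18 + 2y = 0 gives y = 13 (since 2·13^3 − 18·13^2 = 1352).
min ATC = 1352/13 + 106 − 18·13 + 13^2 = €145. That is the break-even price.
For €25 ≤ P < €145 the firm produces at a loss; below €25 it shuts down.

Shutdown price = €25; break-even price = €145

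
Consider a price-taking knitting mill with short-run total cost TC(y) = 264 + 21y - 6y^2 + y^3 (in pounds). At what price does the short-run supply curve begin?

The shutdown price is the minimum of AVC. VC = 21y - 6y^2 + y^3, so AVC = 21 - 6y + y^2.
dAVC/dy = -6 + 2y = 0 gives y = 3. min AVC = 21 - 6·3 + 3^2 = 12.
For P < £12 the firm produces nothing.

£12 per unit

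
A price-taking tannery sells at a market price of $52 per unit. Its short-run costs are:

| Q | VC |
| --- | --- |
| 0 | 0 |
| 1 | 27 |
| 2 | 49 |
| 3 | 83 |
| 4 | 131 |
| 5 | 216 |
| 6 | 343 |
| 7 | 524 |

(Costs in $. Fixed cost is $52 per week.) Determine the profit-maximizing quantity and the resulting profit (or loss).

Compute π = P·Q − TC at each output: Q=0: -52; Q=1: -27; Q=2: 3; Q=3: 21; Q=4: 25; Q=5: -8; Q=6: -83; Q=7: -212.
Profit is maximized at Q = 4. AVC there is 131/4 = $32.75 ≤ P, so producing beats shutting down (which would give -$52).

Q = 4; profit = $25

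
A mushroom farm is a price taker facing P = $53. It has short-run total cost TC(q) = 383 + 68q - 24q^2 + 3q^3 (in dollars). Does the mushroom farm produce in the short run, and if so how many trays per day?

Produce at q = 5

From TC, MC = TC'(q) = 68 - 48q + 9q^2 and AVC = VC/q = 68 - 24q + 3q^2.
AVC is minimized where dAVC/dq = -24 + 6q = 0, at q = 4; min AVC = 68 - 24·4 + 3·4^2 = $20.
Since P = $53 ≥ min AVC = $20, price covers variable cost and the firm should produce.
Set P = MC: 53 = 68 - 48q + 9q^2 → 15 - 48q + 9q^2 = 0. The roots are q = 1/3 and q = 5; the profit-maximizing output is on the rising part of MC, so q* = 5.
Check: AVC at q = 5 is $23 ≤ P, so revenue covers variable cost.
Profit = P·q − TC = 53·5 − 498 = -$233, a loss, but smaller than the $383 fixed cost the firm would lose by shutting down.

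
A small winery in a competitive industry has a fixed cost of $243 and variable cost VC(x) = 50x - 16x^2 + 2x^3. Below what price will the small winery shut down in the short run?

Short-run supply begins at min AVC. From VC = 50x - 16x^2 + 2x^3, AVC = 50 - 16x + 2x^2.
At the minimum of AVC, MC = AVC. MC = 50 - 32x + 6x^2; setting MC = AVC gives 4x^2 - 16x = 0, so x = 4. min AVC = 18.
So the shutdown price is $18.

$18 per unit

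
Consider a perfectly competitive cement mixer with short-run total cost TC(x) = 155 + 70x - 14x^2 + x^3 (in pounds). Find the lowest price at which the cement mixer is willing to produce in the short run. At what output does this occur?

£21 per unit, at x = 7

The firm shuts down when price falls below the minimum of average variable cost. AVC = VC/x = 70 - 14x + x^2.
At the minimum of AVC, MC = AVC. MC = 70 - 28x + 3x^2; setting MC = AVC gives 2x^2 - 14x = 0, so x = 7. min AVC = 21.
For P < £21 the firm produces nothing.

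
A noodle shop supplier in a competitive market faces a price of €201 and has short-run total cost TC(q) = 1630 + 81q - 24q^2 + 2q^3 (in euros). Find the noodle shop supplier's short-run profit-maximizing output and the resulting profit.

AVC = 81 - 24q + 2q^2 has its minimum €9 at q = 6; price €201 clears that bar, so the firm operates.
With MC = 81 - 48q + 6q^2, P = MC on the upward-sloping part at q* = 10.
TR = 201·10 = 2010. TC = 1630 + 410 = 2040. Profit = 2010 − 2040 = -€30.
Shutting down would mean losing the fixed cost of €1630, so operating at a loss of €30 is better by €1600.

Profit = -€30 at q = 10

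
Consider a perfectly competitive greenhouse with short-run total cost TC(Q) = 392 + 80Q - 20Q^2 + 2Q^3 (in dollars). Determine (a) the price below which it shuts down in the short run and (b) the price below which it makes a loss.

Shutdown price = $30; break-even price = $94

AVC = 80 - 20Q + 2Q^2; minimized at Q = 5, giving min AVC = $30. That is the shutdown price.
ATC = 392/Q + 80 - 20Q + 2Q^2. Setting dATC/dQ = −392/Q^2 − 20 + 4Q = 0 gives Q = 7 (since 4·7^3 − 20·7^2 = 392).
min ATC = 392/7 + 80 − 20·7 + 2·7^2 = $94. That is the break-even price.
For $30 ≤ P < $94 the firm produces at a loss; below $30 it shuts down.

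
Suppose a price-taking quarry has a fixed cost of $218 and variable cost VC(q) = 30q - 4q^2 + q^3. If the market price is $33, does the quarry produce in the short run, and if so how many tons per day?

Variable cost is VC = 30q - 4q^2 + q^3, so AVC = VC/q = 30 - 4q + q^2 and MC = dTC/dq = 30 - 8q + 3q^2.
The AVC parabola has its vertex at q = 4/2 = 2, where AVC = 30 - 4·2 + 2^2 = $26.
P = $33 exceeds min AVC = $26, so the firm stays open.
Solving P = MC: -3 - 8q + 3q^2 = 0 ⇒ q = -1/3 or 3. On the upward-sloping branch, q* = 3.
Check: AVC at q = 3 is $27 ≤ P, so revenue covers variable cost.
Profit = P·q − TC = 33·3 − 299 = -$200, a loss, but smaller than the $218 fixed cost the firm would lose by shutting down.

Produce at q = 3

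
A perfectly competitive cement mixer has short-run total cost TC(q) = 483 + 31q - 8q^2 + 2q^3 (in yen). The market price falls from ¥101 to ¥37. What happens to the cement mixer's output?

Output falls from 5 to 3

AVC = 31 - 8q + 2q^2, minimized at q = 2 where min AVC = ¥23. MC = 31 - 16q + 6q^2.
At P = ¥101 ≥ min AVC, set P = MC on the rising branch: q = 5.
At P = ¥37 ≥ min AVC, set P = MC: q = 3. The firm stays open but cuts output.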